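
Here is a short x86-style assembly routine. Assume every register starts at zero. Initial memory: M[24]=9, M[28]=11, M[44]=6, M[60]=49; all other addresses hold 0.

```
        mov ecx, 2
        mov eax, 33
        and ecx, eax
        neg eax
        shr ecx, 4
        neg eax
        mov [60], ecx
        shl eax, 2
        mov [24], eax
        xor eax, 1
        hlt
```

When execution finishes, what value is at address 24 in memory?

132

after mov ecx, 2: ecx=2
after mov eax, 33: eax=33
after and ecx, eax: ecx=2&33=0
after neg eax: eax=-(33)=-33
after shr ecx, 4: ecx=0>>4=0
after neg eax: eax=-(-33)=33
mov [60], ecx → M[60]=0
after shl eax, 2: eax=33<<2=132
mov [24], eax → M[24]=132
after xor eax, 1: eax=132^1=133
halt.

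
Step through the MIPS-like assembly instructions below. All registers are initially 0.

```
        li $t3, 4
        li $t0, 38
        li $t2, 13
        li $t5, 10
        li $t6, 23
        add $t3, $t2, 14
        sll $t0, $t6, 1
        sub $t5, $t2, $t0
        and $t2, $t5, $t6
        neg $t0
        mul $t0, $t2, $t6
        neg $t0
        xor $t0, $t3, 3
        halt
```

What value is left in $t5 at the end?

-33

after li $t3, 4: $t3=4
after li $t0, 38: $t0=38
after li $t2, 13: $t2=13
after li $t5, 10: $t5=10
after li $t6, 23: $t6=23
after add $t3, $t2, 14: $t3=13+14=27
after sll $t0, $t6, 1: $t0=23<<1=46
after sub $t5, $t2, $t0: $t5=13-46=-33
after and $t2, $t5, $t6: $t2=(-33)&23=23
after neg $t0: $t0=-(46)=-46
after mul $t0, $t2, $t6: $t0=23*23=529
after neg $t0: $t0=-(529)=-529
after xor $t0, $t3, 3: $t0=27^3=24
halt.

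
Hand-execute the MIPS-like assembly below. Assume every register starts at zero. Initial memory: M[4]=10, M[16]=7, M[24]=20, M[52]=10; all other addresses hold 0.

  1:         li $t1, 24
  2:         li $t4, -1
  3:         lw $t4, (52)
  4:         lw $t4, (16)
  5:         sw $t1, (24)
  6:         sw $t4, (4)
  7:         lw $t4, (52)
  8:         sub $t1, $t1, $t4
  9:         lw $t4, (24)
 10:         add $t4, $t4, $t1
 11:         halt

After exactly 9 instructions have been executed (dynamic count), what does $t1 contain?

after li $t1, 24: $t1=24
after li $t4, -1: $t4=-1
after lw $t4, (52): $t4=M[52]=10
after lw $t4, (16): $t4=M[16]=7
sw $t1, (24) → M[24]=24
sw $t4, (4) → M[4]=7
after lw $t4, (52): $t4=M[52]=10
after sub $t1, $t1, $t4: $t1=24-10=14
after lw $t4, (24): $t4=M[24]=24
After step 9: $t1 = 14.

14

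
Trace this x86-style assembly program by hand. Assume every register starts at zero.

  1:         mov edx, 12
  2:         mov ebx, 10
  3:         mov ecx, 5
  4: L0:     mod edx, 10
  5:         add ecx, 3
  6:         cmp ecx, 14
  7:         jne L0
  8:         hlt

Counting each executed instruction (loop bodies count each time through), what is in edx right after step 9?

after mov edx, 12: edx=12
after mov ebx, 10: ebx=10
after mov ecx, 5: ecx=5
after mod edx, 10: edx=12%10=2
after add ecx, 3: ecx=5+3=8
cmp ecx, 14  (cmp 8,14)
jne L0: taken
after mod edx, 10: edx=2%10=2
after add ecx, 3: ecx=8+3=11
After step 9: edx = 2.

2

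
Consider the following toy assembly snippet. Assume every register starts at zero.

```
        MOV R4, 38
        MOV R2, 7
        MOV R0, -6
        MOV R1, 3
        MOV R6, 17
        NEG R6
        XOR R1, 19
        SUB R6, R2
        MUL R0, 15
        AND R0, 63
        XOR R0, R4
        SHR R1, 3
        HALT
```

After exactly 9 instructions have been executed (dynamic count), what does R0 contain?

MOV R4, 38 → R4=38
MOV R2, 7 → R2=7
MOV R0, -6 → R0=-6
MOV R1, 3 → R1=3
MOV R6, 17 → R6=17
NEG R6 → R6=-(17)=-17
XOR R1, 19 → R1=3^19=16
SUB R6, R2 → R6=(-17)-7=-24
MUL R0, 15 → R0=(-6)*15=-90
After step 9: R0 = -90.

-90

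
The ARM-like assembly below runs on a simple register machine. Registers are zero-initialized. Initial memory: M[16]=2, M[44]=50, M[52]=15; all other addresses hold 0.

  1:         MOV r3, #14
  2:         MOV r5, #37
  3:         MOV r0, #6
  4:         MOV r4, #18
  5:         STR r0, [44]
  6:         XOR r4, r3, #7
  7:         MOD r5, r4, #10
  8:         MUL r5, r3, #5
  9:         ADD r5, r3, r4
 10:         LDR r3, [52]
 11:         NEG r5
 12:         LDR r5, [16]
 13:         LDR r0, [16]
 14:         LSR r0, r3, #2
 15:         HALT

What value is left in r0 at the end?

after MOV r3, #14: r3=14
after MOV r5, #37: r5=37
after MOV r0, #6: r0=6
after MOV r4, #18: r4=18
STR r0, [44] → M[44]=6
after XOR r4, r3, #7: r4=14^7=9
after MOD r5, r4, #10: r5=9%10=9
after MUL r5, r3, #5: r5=14*5=70
after ADD r5, r3, r4: r5=14+9=23
after LDR r3, [52]: r3=M[52]=15
after NEG r5: r5=-(23)=-23
after LDR r5, [16]: r5=M[16]=2
after LDR r0, [16]: r0=M[16]=2
after LSR r0, r3, #2: r0=15>>2=3
halt.

3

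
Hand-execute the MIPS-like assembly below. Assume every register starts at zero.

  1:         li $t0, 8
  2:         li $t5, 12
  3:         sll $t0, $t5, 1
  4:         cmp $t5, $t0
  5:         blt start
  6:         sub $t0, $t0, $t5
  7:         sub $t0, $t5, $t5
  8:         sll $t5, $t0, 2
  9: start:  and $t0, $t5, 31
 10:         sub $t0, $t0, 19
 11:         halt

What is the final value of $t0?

-7

after li $t0, 8: $t0=8
after li $t5, 12: $t5=12
after sll $t0, $t5, 1: $t0=12<<1=24
cmp $t5, $t0  (cmp 12,24)
blt start: taken
after and $t0, $t5, 31: $t0=12&31=12
after sub $t0, $t0, 19: $t0=12-19=-7
halt.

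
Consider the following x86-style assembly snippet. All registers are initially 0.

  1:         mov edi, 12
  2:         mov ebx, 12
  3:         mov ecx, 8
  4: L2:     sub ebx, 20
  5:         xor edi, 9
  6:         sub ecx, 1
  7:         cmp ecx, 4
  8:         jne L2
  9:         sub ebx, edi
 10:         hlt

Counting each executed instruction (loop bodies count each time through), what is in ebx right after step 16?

-48

mov edi, 12 → edi=12
mov ebx, 12 → ebx=12
mov ecx, 8 → ecx=8
sub ebx, 20 → ebx=12-20=-8
xor edi, 9 → edi=12^9=5
sub ecx, 1 → ecx=8-1=7
cmp ecx, 4  (cmp 7,4)
jne L2: taken
sub ebx, 20 → ebx=(-8)-20=-28
xor edi, 9 → edi=5^9=12
sub ecx, 1 → ecx=7-1=6
cmp ecx, 4  (cmp 6,4)
jne L2: taken
sub ebx, 20 → ebx=(-28)-20=-48
xor edi, 9 → edi=12^9=5
sub ecx, 1 → ecx=6-1=5
After step 16: ebx = -48.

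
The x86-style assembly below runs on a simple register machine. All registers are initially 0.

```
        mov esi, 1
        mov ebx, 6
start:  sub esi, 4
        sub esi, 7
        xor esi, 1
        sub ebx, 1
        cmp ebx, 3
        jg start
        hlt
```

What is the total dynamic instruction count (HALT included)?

after mov esi, 1: esi=1
after mov ebx, 6: ebx=6
after sub esi, 4: esi=1-4=-3
after sub esi, 7: esi=(-3)-7=-10
after xor esi, 1: esi=(-10)^1=-9
after sub ebx, 1: ebx=6-1=5
cmp ebx, 3  (cmp 5,3)
jg start: taken
after sub esi, 4: esi=(-9)-4=-13
after sub esi, 7: esi=(-13)-7=-20
after xor esi, 1: esi=(-20)^1=-19
after sub ebx, 1: ebx=5-1=4
cmp ebx, 3  (cmp 4,3)
jg start: taken
after sub esi, 4: esi=(-19)-4=-23
after sub esi, 7: esi=(-23)-7=-30
after xor esi, 1: esi=(-30)^1=-29
after sub ebx, 1: ebx=4-1=3
cmp ebx, 3  (cmp 3,3)
jg start: not taken
halt.
Total executed instructions: 21.

21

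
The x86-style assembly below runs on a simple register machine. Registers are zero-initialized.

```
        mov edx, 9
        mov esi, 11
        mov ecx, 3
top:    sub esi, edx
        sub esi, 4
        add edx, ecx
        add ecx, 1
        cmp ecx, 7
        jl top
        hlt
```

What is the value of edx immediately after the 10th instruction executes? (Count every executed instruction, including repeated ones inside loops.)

12

edx=9
esi=11
ecx=3
esi=11-9=2
esi=2-4=-2
edx=9+3=12
ecx=3+1=4
cmp ecx, 7  (cmp 4,7)
jl top: taken
esi=(-2)-12=-14
After step 10: edx = 12.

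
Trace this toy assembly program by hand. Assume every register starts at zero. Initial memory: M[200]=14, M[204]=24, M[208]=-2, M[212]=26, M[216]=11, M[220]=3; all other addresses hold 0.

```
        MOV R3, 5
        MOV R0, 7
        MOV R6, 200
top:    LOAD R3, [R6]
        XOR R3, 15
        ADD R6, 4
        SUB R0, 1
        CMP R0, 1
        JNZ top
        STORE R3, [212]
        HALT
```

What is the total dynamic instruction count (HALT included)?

41

MOV R3, 5 → R3=5
MOV R0, 7 → R0=7
MOV R6, 200 → R6=200
LOAD R3, [R6] → R3=M[200]=14
XOR R3, 15 → R3=14^15=1
ADD R6, 4 → R6=200+4=204
SUB R0, 1 → R0=7-1=6
CMP R0, 1  (cmp 6,1)
JNZ top: taken
LOAD R3, [R6] → R3=M[204]=24
XOR R3, 15 → R3=24^15=23
ADD R6, 4 → R6=204+4=208
SUB R0, 1 → R0=6-1=5
CMP R0, 1  (cmp 5,1)
JNZ top: taken
LOAD R3, [R6] → R3=M[208]=-2
XOR R3, 15 → R3=(-2)^15=-15
ADD R6, 4 → R6=208+4=212
SUB R0, 1 → R0=5-1=4
CMP R0, 1  (cmp 4,1)
JNZ top: taken
LOAD R3, [R6] → R3=M[212]=26
XOR R3, 15 → R3=26^15=21
ADD R6, 4 → R6=212+4=216
SUB R0, 1 → R0=4-1=3
CMP R0, 1  (cmp 3,1)
JNZ top: taken
LOAD R3, [R6] → R3=M[216]=11
XOR R3, 15 → R3=11^15=4
ADD R6, 4 → R6=216+4=220
SUB R0, 1 → R0=3-1=2
CMP R0, 1  (cmp 2,1)
JNZ top: taken
LOAD R3, [R6] → R3=M[220]=3
XOR R3, 15 → R3=3^15=12
ADD R6, 4 → R6=220+4=224
SUB R0, 1 → R0=2-1=1
CMP R0, 1  (cmp 1,1)
JNZ top: not taken
STORE R3, [212] → M[212]=12
halt.
Total executed instructions: 41.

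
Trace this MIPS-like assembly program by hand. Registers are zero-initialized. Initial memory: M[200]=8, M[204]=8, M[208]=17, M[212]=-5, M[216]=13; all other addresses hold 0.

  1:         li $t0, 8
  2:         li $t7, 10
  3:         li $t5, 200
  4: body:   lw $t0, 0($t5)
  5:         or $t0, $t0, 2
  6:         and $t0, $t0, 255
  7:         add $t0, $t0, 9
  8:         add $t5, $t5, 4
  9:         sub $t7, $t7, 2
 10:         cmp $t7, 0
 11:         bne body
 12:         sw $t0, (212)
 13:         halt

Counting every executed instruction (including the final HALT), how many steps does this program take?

45

after li $t0, 8: $t0=8
after li $t7, 10: $t7=10
after li $t5, 200: $t5=200
after lw $t0, 0($t5): $t0=M[200]=8
after or $t0, $t0, 2: $t0=8|2=10
after and $t0, $t0, 255: $t0=10&255=10
after add $t0, $t0, 9: $t0=10+9=19
after add $t5, $t5, 4: $t5=200+4=204
after sub $t7, $t7, 2: $t7=10-2=8
cmp $t7, 0  (cmp 8,0)
bne body: taken
after lw $t0, 0($t5): $t0=M[204]=8
after or $t0, $t0, 2: $t0=8|2=10
after and $t0, $t0, 255: $t0=10&255=10
after add $t0, $t0, 9: $t0=10+9=19
after add $t5, $t5, 4: $t5=204+4=208
after sub $t7, $t7, 2: $t7=8-2=6
cmp $t7, 0  (cmp 6,0)
bne body: taken
after lw $t0, 0($t5): $t0=M[208]=17
after or $t0, $t0, 2: $t0=17|2=19
after and $t0, $t0, 255: $t0=19&255=19
after add $t0, $t0, 9: $t0=19+9=28
after add $t5, $t5, 4: $t5=208+4=212
after sub $t7, $t7, 2: $t7=6-2=4
cmp $t7, 0  (cmp 4,0)
bne body: taken
after lw $t0, 0($t5): $t0=M[212]=-5
after or $t0, $t0, 2: $t0=(-5)|2=-5
after and $t0, $t0, 255: $t0=(-5)&255=251
after add $t0, $t0, 9: $t0=251+9=260
after add $t5, $t5, 4: $t5=212+4=216
after sub $t7, $t7, 2: $t7=4-2=2
cmp $t7, 0  (cmp 2,0)
bne body: taken
after lw $t0, 0($t5): $t0=M[216]=13
after or $t0, $t0, 2: $t0=13|2=15
after and $t0, $t0, 255: $t0=15&255=15
after add $t0, $t0, 9: $t0=15+9=24
after add $t5, $t5, 4: $t5=216+4=220
after sub $t7, $t7, 2: $t7=2-2=0
cmp $t7, 0  (cmp 0,0)
bne body: not taken
sw $t0, (212) → M[212]=24
halt.
Total executed instructions: 45.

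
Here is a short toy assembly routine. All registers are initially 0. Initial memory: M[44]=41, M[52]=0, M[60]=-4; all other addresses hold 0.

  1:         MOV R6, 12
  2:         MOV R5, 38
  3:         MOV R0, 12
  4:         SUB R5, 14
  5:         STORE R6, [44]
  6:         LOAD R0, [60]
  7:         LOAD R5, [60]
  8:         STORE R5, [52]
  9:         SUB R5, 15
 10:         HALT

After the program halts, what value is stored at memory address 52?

-4

R6=12
R5=38
R0=12
R5=38-14=24
STORE R6, [44] → M[44]=12
R0=M[60]=-4
R5=M[60]=-4
STORE R5, [52] → M[52]=-4
R5=(-4)-15=-19
halt.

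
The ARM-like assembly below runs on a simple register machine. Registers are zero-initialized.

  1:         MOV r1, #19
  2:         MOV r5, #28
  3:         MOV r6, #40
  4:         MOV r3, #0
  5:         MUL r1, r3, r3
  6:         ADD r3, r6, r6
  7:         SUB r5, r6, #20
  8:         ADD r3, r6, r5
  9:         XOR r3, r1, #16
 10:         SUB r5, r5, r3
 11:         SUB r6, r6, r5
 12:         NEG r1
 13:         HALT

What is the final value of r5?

4

after MOV r1, #19: r1=19
after MOV r5, #28: r5=28
after MOV r6, #40: r6=40
after MOV r3, #0: r3=0
after MUL r1, r3, r3: r1=0*0=0
after ADD r3, r6, r6: r3=40+40=80
after SUB r5, r6, #20: r5=40-20=20
after ADD r3, r6, r5: r3=40+20=60
after XOR r3, r1, #16: r3=0^16=16
after SUB r5, r5, r3: r5=20-16=4
after SUB r6, r6, r5: r6=40-4=36
after NEG r1: r1=-(0)=0
halt.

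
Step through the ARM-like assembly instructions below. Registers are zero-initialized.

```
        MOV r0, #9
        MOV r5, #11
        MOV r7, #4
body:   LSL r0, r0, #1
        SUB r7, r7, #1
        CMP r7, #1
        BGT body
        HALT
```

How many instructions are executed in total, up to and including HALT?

16

r0=9
r5=11
r7=4
r0=9<<1=18
r7=4-1=3
CMP r7, #1  (cmp 3,1)
BGT body: taken
r0=18<<1=36
r7=3-1=2
CMP r7, #1  (cmp 2,1)
BGT body: taken
r0=36<<1=72
r7=2-1=1
CMP r7, #1  (cmp 1,1)
BGT body: not taken
halt.
Total executed instructions: 16.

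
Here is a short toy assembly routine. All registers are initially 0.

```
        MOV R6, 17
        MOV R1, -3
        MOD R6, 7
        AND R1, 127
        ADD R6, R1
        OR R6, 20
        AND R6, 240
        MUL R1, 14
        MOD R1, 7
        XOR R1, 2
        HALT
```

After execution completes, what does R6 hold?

144

after MOV R6, 17: R6=17
after MOV R1, -3: R1=-3
after MOD R6, 7: R6=17%7=3
after AND R1, 127: R1=(-3)&127=125
after ADD R6, R1: R6=3+125=128
after OR R6, 20: R6=128|20=148
after AND R6, 240: R6=148&240=144
after MUL R1, 14: R1=125*14=1750
after MOD R1, 7: R1=1750%7=0
after XOR R1, 2: R1=0^2=2
halt.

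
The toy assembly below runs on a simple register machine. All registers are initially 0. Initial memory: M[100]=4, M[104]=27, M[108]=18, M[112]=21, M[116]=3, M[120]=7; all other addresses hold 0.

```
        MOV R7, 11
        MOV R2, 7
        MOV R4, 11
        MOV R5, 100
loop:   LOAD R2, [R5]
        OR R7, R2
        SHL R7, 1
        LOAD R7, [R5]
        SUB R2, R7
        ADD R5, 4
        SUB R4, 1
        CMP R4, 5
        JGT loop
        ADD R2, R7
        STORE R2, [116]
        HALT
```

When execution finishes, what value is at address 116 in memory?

R7=11
R2=7
R4=11
R5=100
R2=M[100]=4
R7=11|4=15
R7=15<<1=30
R7=M[100]=4
R2=4-4=0
R5=100+4=104
R4=11-1=10
CMP R4, 5  (cmp 10,5)
JGT loop: taken
R2=M[104]=27
R7=4|27=31
R7=31<<1=62
R7=M[104]=27
R2=27-27=0
R5=104+4=108
R4=10-1=9
CMP R4, 5  (cmp 9,5)
JGT loop: taken
R2=M[108]=18
R7=27|18=27
R7=27<<1=54
R7=M[108]=18
R2=18-18=0
R5=108+4=112
R4=9-1=8
CMP R4, 5  (cmp 8,5)
JGT loop: taken
R2=M[112]=21
R7=18|21=23
R7=23<<1=46
R7=M[112]=21
R2=21-21=0
R5=112+4=116
R4=8-1=7
CMP R4, 5  (cmp 7,5)
JGT loop: taken
R2=M[116]=3
R7=21|3=23
R7=23<<1=46
R7=M[116]=3
R2=3-3=0
R5=116+4=120
R4=7-1=6
CMP R4, 5  (cmp 6,5)
JGT loop: taken
R2=M[120]=7
R7=3|7=7
R7=7<<1=14
R7=M[120]=7
R2=7-7=0
R5=120+4=124
R4=6-1=5
CMP R4, 5  (cmp 5,5)
JGT loop: not taken
R2=0+7=7
STORE R2, [116] → M[116]=7
halt.

7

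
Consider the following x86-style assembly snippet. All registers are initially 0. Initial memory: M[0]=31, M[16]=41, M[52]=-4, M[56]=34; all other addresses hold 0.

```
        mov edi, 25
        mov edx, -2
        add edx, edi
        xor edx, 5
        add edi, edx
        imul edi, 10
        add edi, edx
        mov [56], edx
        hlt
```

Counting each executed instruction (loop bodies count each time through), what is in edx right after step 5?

18

edi=25
edx=-2
edx=(-2)+25=23
edx=23^5=18
edi=25+18=43
After step 5: edx = 18.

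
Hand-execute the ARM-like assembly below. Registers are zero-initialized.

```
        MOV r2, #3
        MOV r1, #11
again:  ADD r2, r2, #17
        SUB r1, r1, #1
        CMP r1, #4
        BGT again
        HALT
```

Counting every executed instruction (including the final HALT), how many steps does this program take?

31

after MOV r2, #3: r2=3
after MOV r1, #11: r1=11
after ADD r2, r2, #17: r2=3+17=20
after SUB r1, r1, #1: r1=11-1=10
CMP r1, #4  (cmp 10,4)
BGT again: taken
after ADD r2, r2, #17: r2=20+17=37
after SUB r1, r1, #1: r1=10-1=9
CMP r1, #4  (cmp 9,4)
BGT again: taken
after ADD r2, r2, #17: r2=37+17=54
after SUB r1, r1, #1: r1=9-1=8
CMP r1, #4  (cmp 8,4)
BGT again: taken
after ADD r2, r2, #17: r2=54+17=71
after SUB r1, r1, #1: r1=8-1=7
CMP r1, #4  (cmp 7,4)
BGT again: taken
after ADD r2, r2, #17: r2=71+17=88
after SUB r1, r1, #1: r1=7-1=6
CMP r1, #4  (cmp 6,4)
BGT again: taken
after ADD r2, r2, #17: r2=88+17=105
after SUB r1, r1, #1: r1=6-1=5
CMP r1, #4  (cmp 5,4)
BGT again: taken
after ADD r2, r2, #17: r2=105+17=122
after SUB r1, r1, #1: r1=5-1=4
CMP r1, #4  (cmp 4,4)
BGT again: not taken
halt.
Total executed instructions: 31.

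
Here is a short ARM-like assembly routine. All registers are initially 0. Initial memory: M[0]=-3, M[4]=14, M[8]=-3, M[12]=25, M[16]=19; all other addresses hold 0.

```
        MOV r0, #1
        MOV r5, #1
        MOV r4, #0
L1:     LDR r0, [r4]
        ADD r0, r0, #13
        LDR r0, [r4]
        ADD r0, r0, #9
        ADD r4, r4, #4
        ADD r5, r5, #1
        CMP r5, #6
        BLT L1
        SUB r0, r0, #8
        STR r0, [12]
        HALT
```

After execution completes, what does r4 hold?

r0=1
r5=1
r4=0
r0=M[0]=-3
r0=(-3)+13=10
r0=M[0]=-3
r0=(-3)+9=6
r4=0+4=4
r5=1+1=2
CMP r5, #6  (cmp 2,6)
BLT L1: taken
r0=M[4]=14
r0=14+13=27
r0=M[4]=14
r0=14+9=23
r4=4+4=8
r5=2+1=3
CMP r5, #6  (cmp 3,6)
BLT L1: taken
r0=M[8]=-3
r0=(-3)+13=10
r0=M[8]=-3
r0=(-3)+9=6
r4=8+4=12
r5=3+1=4
CMP r5, #6  (cmp 4,6)
BLT L1: taken
r0=M[12]=25
r0=25+13=38
r0=M[12]=25
r0=25+9=34
r4=12+4=16
r5=4+1=5
CMP r5, #6  (cmp 5,6)
BLT L1: taken
r0=M[16]=19
r0=19+13=32
r0=M[16]=19
r0=19+9=28
r4=16+4=20
r5=5+1=6
CMP r5, #6  (cmp 6,6)
BLT L1: not taken
r0=28-8=20
STR r0, [12] → M[12]=20
halt.

20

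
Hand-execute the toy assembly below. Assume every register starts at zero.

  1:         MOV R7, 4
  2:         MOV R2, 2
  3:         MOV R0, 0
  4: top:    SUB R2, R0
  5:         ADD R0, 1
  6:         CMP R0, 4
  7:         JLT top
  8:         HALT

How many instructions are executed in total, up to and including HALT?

20

MOV R7, 4 → R7=4
MOV R2, 2 → R2=2
MOV R0, 0 → R0=0
SUB R2, R0 → R2=2-0=2
ADD R0, 1 → R0=0+1=1
CMP R0, 4  (cmp 1,4)
JLT top: taken
SUB R2, R0 → R2=2-1=1
ADD R0, 1 → R0=1+1=2
CMP R0, 4  (cmp 2,4)
JLT top: taken
SUB R2, R0 → R2=1-2=-1
ADD R0, 1 → R0=2+1=3
CMP R0, 4  (cmp 3,4)
JLT top: taken
SUB R2, R0 → R2=(-1)-3=-4
ADD R0, 1 → R0=3+1=4
CMP R0, 4  (cmp 4,4)
JLT top: not taken
halt.
Total executed instructions: 20.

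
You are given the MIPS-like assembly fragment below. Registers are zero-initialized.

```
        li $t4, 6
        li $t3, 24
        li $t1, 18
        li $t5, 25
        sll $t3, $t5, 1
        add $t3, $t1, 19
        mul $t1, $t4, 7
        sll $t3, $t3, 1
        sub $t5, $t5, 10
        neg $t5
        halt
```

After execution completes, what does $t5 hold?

-15

li $t4, 6 → $t4=6
li $t3, 24 → $t3=24
li $t1, 18 → $t1=18
li $t5, 25 → $t5=25
sll $t3, $t5, 1 → $t3=25<<1=50
add $t3, $t1, 19 → $t3=18+19=37
mul $t1, $t4, 7 → $t1=6*7=42
sll $t3, $t3, 1 → $t3=37<<1=74
sub $t5, $t5, 10 → $t5=25-10=15
neg $t5 → $t5=-(15)=-15
halt.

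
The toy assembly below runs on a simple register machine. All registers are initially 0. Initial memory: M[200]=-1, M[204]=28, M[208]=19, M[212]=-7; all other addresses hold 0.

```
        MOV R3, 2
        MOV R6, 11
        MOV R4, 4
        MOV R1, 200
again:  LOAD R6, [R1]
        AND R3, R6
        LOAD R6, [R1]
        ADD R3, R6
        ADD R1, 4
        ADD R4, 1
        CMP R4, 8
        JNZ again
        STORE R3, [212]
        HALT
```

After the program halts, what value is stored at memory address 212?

R3=2
R6=11
R4=4
R1=200
R6=M[200]=-1
R3=2&(-1)=2
R6=M[200]=-1
R3=2+(-1)=1
R1=200+4=204
R4=4+1=5
CMP R4, 8  (cmp 5,8)
JNZ again: taken
R6=M[204]=28
R3=1&28=0
R6=M[204]=28
R3=0+28=28
R1=204+4=208
R4=5+1=6
CMP R4, 8  (cmp 6,8)
JNZ again: taken
R6=M[208]=19
R3=28&19=16
R6=M[208]=19
R3=16+19=35
R1=208+4=212
R4=6+1=7
CMP R4, 8  (cmp 7,8)
JNZ again: taken
R6=M[212]=-7
R3=35&(-7)=33
R6=M[212]=-7
R3=33+(-7)=26
R1=212+4=216
R4=7+1=8
CMP R4, 8  (cmp 8,8)
JNZ again: not taken
STORE R3, [212] → M[212]=26
halt.

26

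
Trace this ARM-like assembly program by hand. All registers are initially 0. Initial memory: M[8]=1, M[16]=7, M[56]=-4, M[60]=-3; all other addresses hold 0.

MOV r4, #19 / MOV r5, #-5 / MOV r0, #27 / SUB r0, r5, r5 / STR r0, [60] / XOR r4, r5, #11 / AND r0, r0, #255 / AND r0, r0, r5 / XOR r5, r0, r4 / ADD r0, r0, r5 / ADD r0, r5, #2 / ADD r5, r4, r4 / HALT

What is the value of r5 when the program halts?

-32

after MOV r4, #19: r4=19
after MOV r5, #-5: r5=-5
after MOV r0, #27: r0=27
after SUB r0, r5, r5: r0=(-5)-(-5)=0
STR r0, [60] → M[60]=0
after XOR r4, r5, #11: r4=(-5)^11=-16
after AND r0, r0, #255: r0=0&255=0
after AND r0, r0, r5: r0=0&(-5)=0
after XOR r5, r0, r4: r5=0^(-16)=-16
after ADD r0, r0, r5: r0=0+(-16)=-16
after ADD r0, r5, #2: r0=(-16)+2=-14
after ADD r5, r4, r4: r5=(-16)+(-16)=-32
halt.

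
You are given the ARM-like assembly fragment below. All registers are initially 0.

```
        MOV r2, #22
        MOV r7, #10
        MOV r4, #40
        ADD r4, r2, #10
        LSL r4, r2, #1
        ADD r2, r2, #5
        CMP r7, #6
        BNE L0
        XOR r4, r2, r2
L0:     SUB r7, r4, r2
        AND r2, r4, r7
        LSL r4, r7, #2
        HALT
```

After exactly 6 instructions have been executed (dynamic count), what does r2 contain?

27

MOV r2, #22 → r2=22
MOV r7, #10 → r7=10
MOV r4, #40 → r4=40
ADD r4, r2, #10 → r4=22+10=32
LSL r4, r2, #1 → r4=22<<1=44
ADD r2, r2, #5 → r2=22+5=27
After step 6: r2 = 27.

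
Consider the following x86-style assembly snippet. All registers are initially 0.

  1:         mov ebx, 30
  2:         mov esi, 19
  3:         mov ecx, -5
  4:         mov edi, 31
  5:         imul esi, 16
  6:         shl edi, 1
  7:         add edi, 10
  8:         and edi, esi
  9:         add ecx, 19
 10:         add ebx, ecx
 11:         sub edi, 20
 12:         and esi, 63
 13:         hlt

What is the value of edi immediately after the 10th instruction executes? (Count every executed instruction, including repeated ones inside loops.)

0

after mov ebx, 30: ebx=30
after mov esi, 19: esi=19
after mov ecx, -5: ecx=-5
after mov edi, 31: edi=31
after imul esi, 16: esi=19*16=304
after shl edi, 1: edi=31<<1=62
after add edi, 10: edi=62+10=72
after and edi, esi: edi=72&304=0
after add ecx, 19: ecx=(-5)+19=14
after add ebx, ecx: ebx=30+14=44
After step 10: edi = 0.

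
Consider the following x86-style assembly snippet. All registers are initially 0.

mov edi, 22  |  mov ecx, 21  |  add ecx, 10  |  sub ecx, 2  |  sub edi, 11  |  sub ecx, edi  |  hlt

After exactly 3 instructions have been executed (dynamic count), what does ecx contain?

31

mov edi, 22 → edi=22
mov ecx, 21 → ecx=21
add ecx, 10 → ecx=21+10=31
After step 3: ecx = 31.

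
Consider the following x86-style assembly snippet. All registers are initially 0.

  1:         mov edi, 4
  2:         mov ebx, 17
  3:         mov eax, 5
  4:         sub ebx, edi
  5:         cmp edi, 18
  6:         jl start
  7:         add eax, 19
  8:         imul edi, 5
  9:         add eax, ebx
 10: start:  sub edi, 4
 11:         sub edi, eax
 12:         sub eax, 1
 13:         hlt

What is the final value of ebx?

13

mov edi, 4 → edi=4
mov ebx, 17 → ebx=17
mov eax, 5 → eax=5
sub ebx, edi → ebx=17-4=13
cmp edi, 18  (cmp 4,18)
jl start: taken
sub edi, 4 → edi=4-4=0
sub edi, eax → edi=0-5=-5
sub eax, 1 → eax=5-1=4
halt.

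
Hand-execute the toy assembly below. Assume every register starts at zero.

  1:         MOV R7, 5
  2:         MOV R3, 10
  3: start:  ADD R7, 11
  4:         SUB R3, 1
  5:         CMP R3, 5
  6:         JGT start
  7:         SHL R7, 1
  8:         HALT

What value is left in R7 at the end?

120

R7=5
R3=10
R7=5+11=16
R3=10-1=9
CMP R3, 5  (cmp 9,5)
JGT start: taken
R7=16+11=27
R3=9-1=8
CMP R3, 5  (cmp 8,5)
JGT start: taken
R7=27+11=38
R3=8-1=7
CMP R3, 5  (cmp 7,5)
JGT start: taken
R7=38+11=49
R3=7-1=6
CMP R3, 5  (cmp 6,5)
JGT start: taken
R7=49+11=60
R3=6-1=5
CMP R3, 5  (cmp 5,5)
JGT start: not taken
R7=60<<1=120
halt.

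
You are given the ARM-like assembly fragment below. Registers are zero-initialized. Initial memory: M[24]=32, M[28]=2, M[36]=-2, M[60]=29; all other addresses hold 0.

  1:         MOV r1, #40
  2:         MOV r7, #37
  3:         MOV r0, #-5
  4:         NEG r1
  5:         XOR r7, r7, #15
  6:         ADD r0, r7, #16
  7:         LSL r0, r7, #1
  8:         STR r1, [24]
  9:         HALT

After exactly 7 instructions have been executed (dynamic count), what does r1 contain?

-40

after MOV r1, #40: r1=40
after MOV r7, #37: r7=37
after MOV r0, #-5: r0=-5
after NEG r1: r1=-(40)=-40
after XOR r7, r7, #15: r7=37^15=42
after ADD r0, r7, #16: r0=42+16=58
after LSL r0, r7, #1: r0=42<<1=84
After step 7: r1 = -40.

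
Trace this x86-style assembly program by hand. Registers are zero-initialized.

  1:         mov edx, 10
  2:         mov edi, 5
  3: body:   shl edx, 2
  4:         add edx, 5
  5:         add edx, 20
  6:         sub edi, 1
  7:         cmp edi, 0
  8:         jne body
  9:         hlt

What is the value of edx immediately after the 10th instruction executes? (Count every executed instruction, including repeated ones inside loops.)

265

mov edx, 10 → edx=10
mov edi, 5 → edi=5
shl edx, 2 → edx=10<<2=40
add edx, 5 → edx=40+5=45
add edx, 20 → edx=45+20=65
sub edi, 1 → edi=5-1=4
cmp edi, 0  (cmp 4,0)
jne body: taken
shl edx, 2 → edx=65<<2=260
add edx, 5 → edx=260+5=265
After step 10: edx = 265.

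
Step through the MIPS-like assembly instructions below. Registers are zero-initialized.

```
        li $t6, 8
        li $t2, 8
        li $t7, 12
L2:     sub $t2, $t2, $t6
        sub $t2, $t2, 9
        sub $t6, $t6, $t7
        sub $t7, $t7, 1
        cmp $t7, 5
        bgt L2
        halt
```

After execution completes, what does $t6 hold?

-55

after li $t6, 8: $t6=8
after li $t2, 8: $t2=8
after li $t7, 12: $t7=12
after sub $t2, $t2, $t6: $t2=8-8=0
after sub $t2, $t2, 9: $t2=0-9=-9
after sub $t6, $t6, $t7: $t6=8-12=-4
after sub $t7, $t7, 1: $t7=12-1=11
cmp $t7, 5  (cmp 11,5)
bgt L2: taken
after sub $t2, $t2, $t6: $t2=(-9)-(-4)=-5
after sub $t2, $t2, 9: $t2=(-5)-9=-14
after sub $t6, $t6, $t7: $t6=(-4)-11=-15
after sub $t7, $t7, 1: $t7=11-1=10
cmp $t7, 5  (cmp 10,5)
bgt L2: taken
after sub $t2, $t2, $t6: $t2=(-14)-(-15)=1
after sub $t2, $t2, 9: $t2=1-9=-8
after sub $t6, $t6, $t7: $t6=(-15)-10=-25
after sub $t7, $t7, 1: $t7=10-1=9
cmp $t7, 5  (cmp 9,5)
bgt L2: taken
after sub $t2, $t2, $t6: $t2=(-8)-(-25)=17
after sub $t2, $t2, 9: $t2=17-9=8
after sub $t6, $t6, $t7: $t6=(-25)-9=-34
after sub $t7, $t7, 1: $t7=9-1=8
cmp $t7, 5  (cmp 8,5)
bgt L2: taken
after sub $t2, $t2, $t6: $t2=8-(-34)=42
after sub $t2, $t2, 9: $t2=42-9=33
after sub $t6, $t6, $t7: $t6=(-34)-8=-42
after sub $t7, $t7, 1: $t7=8-1=7
cmp $t7, 5  (cmp 7,5)
bgt L2: taken
after sub $t2, $t2, $t6: $t2=33-(-42)=75
after sub $t2, $t2, 9: $t2=75-9=66
after sub $t6, $t6, $t7: $t6=(-42)-7=-49
after sub $t7, $t7, 1: $t7=7-1=6
cmp $t7, 5  (cmp 6,5)
bgt L2: taken
after sub $t2, $t2, $t6: $t2=66-(-49)=115
after sub $t2, $t2, 9: $t2=115-9=106
after sub $t6, $t6, $t7: $t6=(-49)-6=-55
after sub $t7, $t7, 1: $t7=6-1=5
cmp $t7, 5  (cmp 5,5)
bgt L2: not taken
halt.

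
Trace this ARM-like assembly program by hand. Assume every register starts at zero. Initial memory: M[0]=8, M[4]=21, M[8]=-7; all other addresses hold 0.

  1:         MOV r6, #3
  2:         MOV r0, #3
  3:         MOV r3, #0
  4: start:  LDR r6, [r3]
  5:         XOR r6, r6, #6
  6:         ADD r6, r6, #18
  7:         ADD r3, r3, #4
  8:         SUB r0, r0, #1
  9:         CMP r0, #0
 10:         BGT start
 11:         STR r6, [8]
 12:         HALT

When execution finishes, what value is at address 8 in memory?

MOV r6, #3 → r6=3
MOV r0, #3 → r0=3
MOV r3, #0 → r3=0
LDR r6, [r3] → r6=M[0]=8
XOR r6, r6, #6 → r6=8^6=14
ADD r6, r6, #18 → r6=14+18=32
ADD r3, r3, #4 → r3=0+4=4
SUB r0, r0, #1 → r0=3-1=2
CMP r0, #0  (cmp 2,0)
BGT start: taken
LDR r6, [r3] → r6=M[4]=21
XOR r6, r6, #6 → r6=21^6=19
ADD r6, r6, #18 → r6=19+18=37
ADD r3, r3, #4 → r3=4+4=8
SUB r0, r0, #1 → r0=2-1=1
CMP r0, #0  (cmp 1,0)
BGT start: taken
LDR r6, [r3] → r6=M[8]=-7
XOR r6, r6, #6 → r6=(-7)^6=-1
ADD r6, r6, #18 → r6=(-1)+18=17
ADD r3, r3, #4 → r3=8+4=12
SUB r0, r0, #1 → r0=1-1=0
CMP r0, #0  (cmp 0,0)
BGT start: not taken
STR r6, [8] → M[8]=17
halt.

17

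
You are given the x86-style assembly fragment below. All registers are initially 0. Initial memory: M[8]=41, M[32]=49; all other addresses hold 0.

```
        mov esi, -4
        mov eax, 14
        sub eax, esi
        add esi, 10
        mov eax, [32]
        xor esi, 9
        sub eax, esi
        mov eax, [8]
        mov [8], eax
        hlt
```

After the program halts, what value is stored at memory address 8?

esi=-4
eax=14
eax=14-(-4)=18
esi=(-4)+10=6
eax=M[32]=49
esi=6^9=15
eax=49-15=34
eax=M[8]=41
mov [8], eax → M[8]=41
halt.

41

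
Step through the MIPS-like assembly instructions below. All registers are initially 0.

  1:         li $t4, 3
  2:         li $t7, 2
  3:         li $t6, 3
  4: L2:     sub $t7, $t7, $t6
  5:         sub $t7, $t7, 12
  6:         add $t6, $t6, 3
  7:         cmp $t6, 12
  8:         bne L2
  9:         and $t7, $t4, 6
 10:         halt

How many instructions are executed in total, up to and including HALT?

20

li $t4, 3 → $t4=3
li $t7, 2 → $t7=2
li $t6, 3 → $t6=3
sub $t7, $t7, $t6 → $t7=2-3=-1
sub $t7, $t7, 12 → $t7=(-1)-12=-13
add $t6, $t6, 3 → $t6=3+3=6
cmp $t6, 12  (cmp 6,12)
bne L2: taken
sub $t7, $t7, $t6 → $t7=(-13)-6=-19
sub $t7, $t7, 12 → $t7=(-19)-12=-31
add $t6, $t6, 3 → $t6=6+3=9
cmp $t6, 12  (cmp 9,12)
bne L2: taken
sub $t7, $t7, $t6 → $t7=(-31)-9=-40
sub $t7, $t7, 12 → $t7=(-40)-12=-52
add $t6, $t6, 3 → $t6=9+3=12
cmp $t6, 12  (cmp 12,12)
bne L2: not taken
and $t7, $t4, 6 → $t7=3&6=2
halt.
Total executed instructions: 20.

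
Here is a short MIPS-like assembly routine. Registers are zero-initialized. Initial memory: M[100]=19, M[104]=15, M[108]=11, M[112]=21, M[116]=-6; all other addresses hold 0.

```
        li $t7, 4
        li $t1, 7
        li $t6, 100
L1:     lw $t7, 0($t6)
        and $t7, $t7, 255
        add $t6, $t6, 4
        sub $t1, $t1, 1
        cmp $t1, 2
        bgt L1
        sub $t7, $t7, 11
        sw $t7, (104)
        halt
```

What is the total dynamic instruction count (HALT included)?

li $t7, 4 → $t7=4
li $t1, 7 → $t1=7
li $t6, 100 → $t6=100
lw $t7, 0($t6) → $t7=M[100]=19
and $t7, $t7, 255 → $t7=19&255=19
add $t6, $t6, 4 → $t6=100+4=104
sub $t1, $t1, 1 → $t1=7-1=6
cmp $t1, 2  (cmp 6,2)
bgt L1: taken
lw $t7, 0($t6) → $t7=M[104]=15
and $t7, $t7, 255 → $t7=15&255=15
add $t6, $t6, 4 → $t6=104+4=108
sub $t1, $t1, 1 → $t1=6-1=5
cmp $t1, 2  (cmp 5,2)
bgt L1: taken
lw $t7, 0($t6) → $t7=M[108]=11
and $t7, $t7, 255 → $t7=11&255=11
add $t6, $t6, 4 → $t6=108+4=112
sub $t1, $t1, 1 → $t1=5-1=4
cmp $t1, 2  (cmp 4,2)
bgt L1: taken
lw $t7, 0($t6) → $t7=M[112]=21
and $t7, $t7, 255 → $t7=21&255=21
add $t6, $t6, 4 → $t6=112+4=116
sub $t1, $t1, 1 → $t1=4-1=3
cmp $t1, 2  (cmp 3,2)
bgt L1: taken
lw $t7, 0($t6) → $t7=M[116]=-6
and $t7, $t7, 255 → $t7=(-6)&255=250
add $t6, $t6, 4 → $t6=116+4=120
sub $t1, $t1, 1 → $t1=3-1=2
cmp $t1, 2  (cmp 2,2)
bgt L1: not taken
sub $t7, $t7, 11 → $t7=250-11=239
sw $t7, (104) → M[104]=239
halt.
Total executed instructions: 36.

36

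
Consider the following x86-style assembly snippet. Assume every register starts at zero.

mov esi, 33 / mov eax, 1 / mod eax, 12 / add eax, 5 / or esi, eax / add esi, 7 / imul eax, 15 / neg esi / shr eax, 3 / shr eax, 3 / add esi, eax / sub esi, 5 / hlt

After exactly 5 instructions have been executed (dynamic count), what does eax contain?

after mov esi, 33: esi=33
after mov eax, 1: eax=1
after mod eax, 12: eax=1%12=1
after add eax, 5: eax=1+5=6
after or esi, eax: esi=33|6=39
After step 5: eax = 6.

6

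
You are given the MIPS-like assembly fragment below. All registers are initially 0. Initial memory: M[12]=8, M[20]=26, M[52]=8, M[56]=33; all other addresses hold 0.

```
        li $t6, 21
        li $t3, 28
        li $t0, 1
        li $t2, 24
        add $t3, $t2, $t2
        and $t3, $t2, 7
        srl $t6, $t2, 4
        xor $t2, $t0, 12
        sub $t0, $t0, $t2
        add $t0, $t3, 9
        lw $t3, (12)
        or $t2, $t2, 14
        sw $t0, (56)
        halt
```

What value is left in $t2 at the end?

li $t6, 21 → $t6=21
li $t3, 28 → $t3=28
li $t0, 1 → $t0=1
li $t2, 24 → $t2=24
add $t3, $t2, $t2 → $t3=24+24=48
and $t3, $t2, 7 → $t3=24&7=0
srl $t6, $t2, 4 → $t6=24>>4=1
xor $t2, $t0, 12 → $t2=1^12=13
sub $t0, $t0, $t2 → $t0=1-13=-12
add $t0, $t3, 9 → $t0=0+9=9
lw $t3, (12) → $t3=M[12]=8
or $t2, $t2, 14 → $t2=13|14=15
sw $t0, (56) → M[56]=9
halt.

15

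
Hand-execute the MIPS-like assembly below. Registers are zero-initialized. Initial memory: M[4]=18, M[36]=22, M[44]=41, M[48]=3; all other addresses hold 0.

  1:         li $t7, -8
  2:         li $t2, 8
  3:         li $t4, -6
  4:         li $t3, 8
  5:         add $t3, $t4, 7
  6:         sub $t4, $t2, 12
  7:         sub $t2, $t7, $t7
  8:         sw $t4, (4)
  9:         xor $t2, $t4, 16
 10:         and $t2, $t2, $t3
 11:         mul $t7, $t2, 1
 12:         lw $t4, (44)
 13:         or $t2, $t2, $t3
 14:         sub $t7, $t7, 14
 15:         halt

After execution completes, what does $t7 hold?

li $t7, -8 → $t7=-8
li $t2, 8 → $t2=8
li $t4, -6 → $t4=-6
li $t3, 8 → $t3=8
add $t3, $t4, 7 → $t3=(-6)+7=1
sub $t4, $t2, 12 → $t4=8-12=-4
sub $t2, $t7, $t7 → $t2=(-8)-(-8)=0
sw $t4, (4) → M[4]=-4
xor $t2, $t4, 16 → $t2=(-4)^16=-20
and $t2, $t2, $t3 → $t2=(-20)&1=0
mul $t7, $t2, 1 → $t7=0*1=0
lw $t4, (44) → $t4=M[44]=41
or $t2, $t2, $t3 → $t2=0|1=1
sub $t7, $t7, 14 → $t7=0-14=-14
halt.

-14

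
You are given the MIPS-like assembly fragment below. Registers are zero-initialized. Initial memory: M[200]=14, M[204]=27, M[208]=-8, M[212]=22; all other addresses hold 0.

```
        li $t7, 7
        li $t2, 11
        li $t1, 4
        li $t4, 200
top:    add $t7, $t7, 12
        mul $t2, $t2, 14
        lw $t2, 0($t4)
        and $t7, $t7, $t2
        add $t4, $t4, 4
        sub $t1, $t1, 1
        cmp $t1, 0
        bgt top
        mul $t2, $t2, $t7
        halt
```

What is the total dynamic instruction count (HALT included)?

li $t7, 7 → $t7=7
li $t2, 11 → $t2=11
li $t1, 4 → $t1=4
li $t4, 200 → $t4=200
add $t7, $t7, 12 → $t7=7+12=19
mul $t2, $t2, 14 → $t2=11*14=154
lw $t2, 0($t4) → $t2=M[200]=14
and $t7, $t7, $t2 → $t7=19&14=2
add $t4, $t4, 4 → $t4=200+4=204
sub $t1, $t1, 1 → $t1=4-1=3
cmp $t1, 0  (cmp 3,0)
bgt top: taken
add $t7, $t7, 12 → $t7=2+12=14
mul $t2, $t2, 14 → $t2=14*14=196
lw $t2, 0($t4) → $t2=M[204]=27
and $t7, $t7, $t2 → $t7=14&27=10
add $t4, $t4, 4 → $t4=204+4=208
sub $t1, $t1, 1 → $t1=3-1=2
cmp $t1, 0  (cmp 2,0)
bgt top: taken
add $t7, $t7, 12 → $t7=10+12=22
mul $t2, $t2, 14 → $t2=27*14=378
lw $t2, 0($t4) → $t2=M[208]=-8
and $t7, $t7, $t2 → $t7=22&(-8)=16
add $t4, $t4, 4 → $t4=208+4=212
sub $t1, $t1, 1 → $t1=2-1=1
cmp $t1, 0  (cmp 1,0)
bgt top: taken
add $t7, $t7, 12 → $t7=16+12=28
mul $t2, $t2, 14 → $t2=(-8)*14=-112
lw $t2, 0($t4) → $t2=M[212]=22
and $t7, $t7, $t2 → $t7=28&22=20
add $t4, $t4, 4 → $t4=212+4=216
sub $t1, $t1, 1 → $t1=1-1=0
cmp $t1, 0  (cmp 0,0)
bgt top: not taken
mul $t2, $t2, $t7 → $t2=22*20=440
halt.
Total executed instructions: 38.

38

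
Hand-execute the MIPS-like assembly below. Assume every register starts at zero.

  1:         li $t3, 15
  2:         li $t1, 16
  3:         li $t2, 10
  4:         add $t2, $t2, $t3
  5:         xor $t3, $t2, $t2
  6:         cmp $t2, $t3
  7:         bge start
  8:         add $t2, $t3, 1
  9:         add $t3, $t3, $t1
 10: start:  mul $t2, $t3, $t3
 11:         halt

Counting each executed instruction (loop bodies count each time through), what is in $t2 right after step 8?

0

li $t3, 15 → $t3=15
li $t1, 16 → $t1=16
li $t2, 10 → $t2=10
add $t2, $t2, $t3 → $t2=10+15=25
xor $t3, $t2, $t2 → $t3=25^25=0
cmp $t2, $t3  (cmp 25,0)
bge start: taken
mul $t2, $t3, $t3 → $t2=0*0=0
After step 8: $t2 = 0.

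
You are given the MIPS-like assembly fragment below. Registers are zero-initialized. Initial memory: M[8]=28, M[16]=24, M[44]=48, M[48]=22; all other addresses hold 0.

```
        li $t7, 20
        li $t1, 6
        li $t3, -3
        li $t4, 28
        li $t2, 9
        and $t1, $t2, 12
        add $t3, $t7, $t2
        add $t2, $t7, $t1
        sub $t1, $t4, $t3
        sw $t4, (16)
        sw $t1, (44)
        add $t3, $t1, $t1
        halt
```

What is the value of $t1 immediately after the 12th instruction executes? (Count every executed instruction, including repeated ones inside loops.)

after li $t7, 20: $t7=20
after li $t1, 6: $t1=6
after li $t3, -3: $t3=-3
after li $t4, 28: $t4=28
after li $t2, 9: $t2=9
after and $t1, $t2, 12: $t1=9&12=8
after add $t3, $t7, $t2: $t3=20+9=29
after add $t2, $t7, $t1: $t2=20+8=28
after sub $t1, $t4, $t3: $t1=28-29=-1
sw $t4, (16) → M[16]=28
sw $t1, (44) → M[44]=-1
after add $t3, $t1, $t1: $t3=(-1)+(-1)=-2
After step 12: $t1 = -1.

-1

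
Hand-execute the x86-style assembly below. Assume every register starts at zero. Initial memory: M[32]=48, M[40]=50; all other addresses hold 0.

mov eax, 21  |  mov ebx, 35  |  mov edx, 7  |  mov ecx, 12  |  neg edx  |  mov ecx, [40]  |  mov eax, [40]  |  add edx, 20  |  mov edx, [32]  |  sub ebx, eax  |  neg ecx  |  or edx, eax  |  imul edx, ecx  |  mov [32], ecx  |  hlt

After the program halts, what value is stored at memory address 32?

mov eax, 21 → eax=21
mov ebx, 35 → ebx=35
mov edx, 7 → edx=7
mov ecx, 12 → ecx=12
neg edx → edx=-(7)=-7
mov ecx, [40] → ecx=M[40]=50
mov eax, [40] → eax=M[40]=50
add edx, 20 → edx=(-7)+20=13
mov edx, [32] → edx=M[32]=48
sub ebx, eax → ebx=35-50=-15
neg ecx → ecx=-(50)=-50
or edx, eax → edx=48|50=50
imul edx, ecx → edx=50*(-50)=-2500
mov [32], ecx → M[32]=-50
halt.

-50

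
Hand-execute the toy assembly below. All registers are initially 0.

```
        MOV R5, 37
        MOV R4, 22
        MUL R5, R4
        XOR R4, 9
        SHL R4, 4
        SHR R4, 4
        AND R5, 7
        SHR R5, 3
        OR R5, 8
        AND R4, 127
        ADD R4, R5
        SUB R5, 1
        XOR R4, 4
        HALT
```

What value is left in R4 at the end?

35

after MOV R5, 37: R5=37
after MOV R4, 22: R4=22
after MUL R5, R4: R5=37*22=814
after XOR R4, 9: R4=22^9=31
after SHL R4, 4: R4=31<<4=496
after SHR R4, 4: R4=496>>4=31
after AND R5, 7: R5=814&7=6
after SHR R5, 3: R5=6>>3=0
after OR R5, 8: R5=0|8=8
after AND R4, 127: R4=31&127=31
after ADD R4, R5: R4=31+8=39
after SUB R5, 1: R5=8-1=7
after XOR R4, 4: R4=39^4=35
halt.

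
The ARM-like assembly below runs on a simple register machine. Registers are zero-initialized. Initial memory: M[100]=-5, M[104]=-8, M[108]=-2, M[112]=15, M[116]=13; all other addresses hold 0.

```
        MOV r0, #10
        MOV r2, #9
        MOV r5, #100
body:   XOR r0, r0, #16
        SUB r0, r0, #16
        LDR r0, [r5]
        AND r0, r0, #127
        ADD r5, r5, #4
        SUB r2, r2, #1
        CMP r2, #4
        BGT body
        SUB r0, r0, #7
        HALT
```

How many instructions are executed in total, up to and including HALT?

45

MOV r0, #10 → r0=10
MOV r2, #9 → r2=9
MOV r5, #100 → r5=100
XOR r0, r0, #16 → r0=10^16=26
SUB r0, r0, #16 → r0=26-16=10
LDR r0, [r5] → r0=M[100]=-5
AND r0, r0, #127 → r0=(-5)&127=123
ADD r5, r5, #4 → r5=100+4=104
SUB r2, r2, #1 → r2=9-1=8
CMP r2, #4  (cmp 8,4)
BGT body: taken
XOR r0, r0, #16 → r0=123^16=107
SUB r0, r0, #16 → r0=107-16=91
LDR r0, [r5] → r0=M[104]=-8
AND r0, r0, #127 → r0=(-8)&127=120
ADD r5, r5, #4 → r5=104+4=108
SUB r2, r2, #1 → r2=8-1=7
CMP r2, #4  (cmp 7,4)
BGT body: taken
XOR r0, r0, #16 → r0=120^16=104
SUB r0, r0, #16 → r0=104-16=88
LDR r0, [r5] → r0=M[108]=-2
AND r0, r0, #127 → r0=(-2)&127=126
ADD r5, r5, #4 → r5=108+4=112
SUB r2, r2, #1 → r2=7-1=6
CMP r2, #4  (cmp 6,4)
BGT body: taken
XOR r0, r0, #16 → r0=126^16=110
SUB r0, r0, #16 → r0=110-16=94
LDR r0, [r5] → r0=M[112]=15
AND r0, r0, #127 → r0=15&127=15
ADD r5, r5, #4 → r5=112+4=116
SUB r2, r2, #1 → r2=6-1=5
CMP r2, #4  (cmp 5,4)
BGT body: taken
XOR r0, r0, #16 → r0=15^16=31
SUB r0, r0, #16 → r0=31-16=15
LDR r0, [r5] → r0=M[116]=13
AND r0, r0, #127 → r0=13&127=13
ADD r5, r5, #4 → r5=116+4=120
SUB r2, r2, #1 → r2=5-1=4
CMP r2, #4  (cmp 4,4)
BGT body: not taken
SUB r0, r0, #7 → r0=13-7=6
halt.
Total executed instructions: 45.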